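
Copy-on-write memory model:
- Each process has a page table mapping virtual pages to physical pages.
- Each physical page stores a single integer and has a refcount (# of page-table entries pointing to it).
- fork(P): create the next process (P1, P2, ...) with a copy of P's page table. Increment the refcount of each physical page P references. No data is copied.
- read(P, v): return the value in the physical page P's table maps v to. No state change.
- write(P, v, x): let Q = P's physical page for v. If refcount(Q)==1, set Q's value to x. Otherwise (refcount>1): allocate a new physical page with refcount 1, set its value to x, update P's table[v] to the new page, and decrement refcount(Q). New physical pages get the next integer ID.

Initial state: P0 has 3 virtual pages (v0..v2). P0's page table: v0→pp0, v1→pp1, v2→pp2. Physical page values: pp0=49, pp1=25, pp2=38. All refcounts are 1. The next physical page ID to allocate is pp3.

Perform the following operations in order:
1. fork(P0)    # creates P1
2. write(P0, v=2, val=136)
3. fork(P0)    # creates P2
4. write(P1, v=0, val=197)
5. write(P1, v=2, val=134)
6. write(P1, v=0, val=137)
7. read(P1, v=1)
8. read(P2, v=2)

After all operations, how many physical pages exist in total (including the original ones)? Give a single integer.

Answer: 5

Derivation:
Op 1: fork(P0) -> P1. 3 ppages; refcounts: pp0:2 pp1:2 pp2:2
Op 2: write(P0, v2, 136). refcount(pp2)=2>1 -> COPY to pp3. 4 ppages; refcounts: pp0:2 pp1:2 pp2:1 pp3:1
Op 3: fork(P0) -> P2. 4 ppages; refcounts: pp0:3 pp1:3 pp2:1 pp3:2
Op 4: write(P1, v0, 197). refcount(pp0)=3>1 -> COPY to pp4. 5 ppages; refcounts: pp0:2 pp1:3 pp2:1 pp3:2 pp4:1
Op 5: write(P1, v2, 134). refcount(pp2)=1 -> write in place. 5 ppages; refcounts: pp0:2 pp1:3 pp2:1 pp3:2 pp4:1
Op 6: write(P1, v0, 137). refcount(pp4)=1 -> write in place. 5 ppages; refcounts: pp0:2 pp1:3 pp2:1 pp3:2 pp4:1
Op 7: read(P1, v1) -> 25. No state change.
Op 8: read(P2, v2) -> 136. No state change.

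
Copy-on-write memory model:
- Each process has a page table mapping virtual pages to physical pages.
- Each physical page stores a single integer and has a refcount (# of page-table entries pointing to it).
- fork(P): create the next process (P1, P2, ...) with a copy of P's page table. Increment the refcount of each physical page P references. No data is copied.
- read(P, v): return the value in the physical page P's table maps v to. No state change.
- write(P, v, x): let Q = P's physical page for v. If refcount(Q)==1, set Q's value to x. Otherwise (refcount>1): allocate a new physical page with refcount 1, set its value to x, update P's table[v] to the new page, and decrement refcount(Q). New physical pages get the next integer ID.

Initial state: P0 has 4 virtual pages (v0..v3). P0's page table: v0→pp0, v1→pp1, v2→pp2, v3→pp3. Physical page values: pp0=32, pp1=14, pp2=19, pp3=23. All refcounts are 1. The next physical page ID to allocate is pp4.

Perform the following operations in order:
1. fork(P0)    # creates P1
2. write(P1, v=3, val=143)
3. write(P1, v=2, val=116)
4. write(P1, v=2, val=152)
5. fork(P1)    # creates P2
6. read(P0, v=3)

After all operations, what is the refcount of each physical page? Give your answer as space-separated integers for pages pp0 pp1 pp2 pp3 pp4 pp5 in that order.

Op 1: fork(P0) -> P1. 4 ppages; refcounts: pp0:2 pp1:2 pp2:2 pp3:2
Op 2: write(P1, v3, 143). refcount(pp3)=2>1 -> COPY to pp4. 5 ppages; refcounts: pp0:2 pp1:2 pp2:2 pp3:1 pp4:1
Op 3: write(P1, v2, 116). refcount(pp2)=2>1 -> COPY to pp5. 6 ppages; refcounts: pp0:2 pp1:2 pp2:1 pp3:1 pp4:1 pp5:1
Op 4: write(P1, v2, 152). refcount(pp5)=1 -> write in place. 6 ppages; refcounts: pp0:2 pp1:2 pp2:1 pp3:1 pp4:1 pp5:1
Op 5: fork(P1) -> P2. 6 ppages; refcounts: pp0:3 pp1:3 pp2:1 pp3:1 pp4:2 pp5:2
Op 6: read(P0, v3) -> 23. No state change.

Answer: 3 3 1 1 2 2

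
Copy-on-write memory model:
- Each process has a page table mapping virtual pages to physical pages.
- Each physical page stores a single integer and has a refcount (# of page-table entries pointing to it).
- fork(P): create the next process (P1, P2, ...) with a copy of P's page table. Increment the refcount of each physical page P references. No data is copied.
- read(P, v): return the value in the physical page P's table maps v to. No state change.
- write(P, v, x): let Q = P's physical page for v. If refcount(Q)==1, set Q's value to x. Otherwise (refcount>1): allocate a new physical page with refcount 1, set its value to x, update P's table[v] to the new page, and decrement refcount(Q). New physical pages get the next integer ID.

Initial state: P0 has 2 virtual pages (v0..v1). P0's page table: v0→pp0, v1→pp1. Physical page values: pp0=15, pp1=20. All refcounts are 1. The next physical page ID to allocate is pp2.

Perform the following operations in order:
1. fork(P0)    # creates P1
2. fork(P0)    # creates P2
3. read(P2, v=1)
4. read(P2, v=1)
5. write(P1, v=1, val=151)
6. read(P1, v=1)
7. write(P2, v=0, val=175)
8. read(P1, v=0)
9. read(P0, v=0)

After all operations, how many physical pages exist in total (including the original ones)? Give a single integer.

Answer: 4

Derivation:
Op 1: fork(P0) -> P1. 2 ppages; refcounts: pp0:2 pp1:2
Op 2: fork(P0) -> P2. 2 ppages; refcounts: pp0:3 pp1:3
Op 3: read(P2, v1) -> 20. No state change.
Op 4: read(P2, v1) -> 20. No state change.
Op 5: write(P1, v1, 151). refcount(pp1)=3>1 -> COPY to pp2. 3 ppages; refcounts: pp0:3 pp1:2 pp2:1
Op 6: read(P1, v1) -> 151. No state change.
Op 7: write(P2, v0, 175). refcount(pp0)=3>1 -> COPY to pp3. 4 ppages; refcounts: pp0:2 pp1:2 pp2:1 pp3:1
Op 8: read(P1, v0) -> 15. No state change.
Op 9: read(P0, v0) -> 15. No state change.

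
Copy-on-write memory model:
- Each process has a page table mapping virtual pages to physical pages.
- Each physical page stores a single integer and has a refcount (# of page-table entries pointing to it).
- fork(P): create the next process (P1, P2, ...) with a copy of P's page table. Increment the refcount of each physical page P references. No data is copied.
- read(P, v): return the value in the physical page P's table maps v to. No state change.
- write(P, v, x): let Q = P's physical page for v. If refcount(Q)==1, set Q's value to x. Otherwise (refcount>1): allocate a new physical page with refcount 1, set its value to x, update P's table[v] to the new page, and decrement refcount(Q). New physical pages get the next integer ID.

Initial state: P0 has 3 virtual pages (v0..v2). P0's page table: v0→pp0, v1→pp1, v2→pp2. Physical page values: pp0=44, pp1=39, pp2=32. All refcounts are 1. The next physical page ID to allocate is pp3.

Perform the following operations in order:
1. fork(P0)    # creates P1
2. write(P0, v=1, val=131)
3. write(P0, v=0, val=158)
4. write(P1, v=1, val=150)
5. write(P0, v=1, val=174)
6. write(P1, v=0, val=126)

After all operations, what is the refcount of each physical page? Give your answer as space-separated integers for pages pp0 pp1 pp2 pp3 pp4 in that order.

Answer: 1 1 2 1 1

Derivation:
Op 1: fork(P0) -> P1. 3 ppages; refcounts: pp0:2 pp1:2 pp2:2
Op 2: write(P0, v1, 131). refcount(pp1)=2>1 -> COPY to pp3. 4 ppages; refcounts: pp0:2 pp1:1 pp2:2 pp3:1
Op 3: write(P0, v0, 158). refcount(pp0)=2>1 -> COPY to pp4. 5 ppages; refcounts: pp0:1 pp1:1 pp2:2 pp3:1 pp4:1
Op 4: write(P1, v1, 150). refcount(pp1)=1 -> write in place. 5 ppages; refcounts: pp0:1 pp1:1 pp2:2 pp3:1 pp4:1
Op 5: write(P0, v1, 174). refcount(pp3)=1 -> write in place. 5 ppages; refcounts: pp0:1 pp1:1 pp2:2 pp3:1 pp4:1
Op 6: write(P1, v0, 126). refcount(pp0)=1 -> write in place. 5 ppages; refcounts: pp0:1 pp1:1 pp2:2 pp3:1 pp4:1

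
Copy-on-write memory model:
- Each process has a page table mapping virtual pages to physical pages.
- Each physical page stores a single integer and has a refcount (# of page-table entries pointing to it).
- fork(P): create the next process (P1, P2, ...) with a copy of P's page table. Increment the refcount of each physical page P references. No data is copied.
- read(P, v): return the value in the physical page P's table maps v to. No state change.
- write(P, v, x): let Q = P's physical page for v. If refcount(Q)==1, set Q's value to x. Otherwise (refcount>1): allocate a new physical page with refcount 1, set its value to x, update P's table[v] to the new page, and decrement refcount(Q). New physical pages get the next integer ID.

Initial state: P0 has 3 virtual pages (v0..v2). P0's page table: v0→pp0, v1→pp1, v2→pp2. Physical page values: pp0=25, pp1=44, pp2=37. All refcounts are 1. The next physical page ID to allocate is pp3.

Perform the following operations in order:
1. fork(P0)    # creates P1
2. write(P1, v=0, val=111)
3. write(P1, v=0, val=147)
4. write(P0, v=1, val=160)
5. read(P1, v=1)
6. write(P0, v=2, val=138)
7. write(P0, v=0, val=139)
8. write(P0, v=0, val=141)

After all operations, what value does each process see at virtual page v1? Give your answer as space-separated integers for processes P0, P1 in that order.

Op 1: fork(P0) -> P1. 3 ppages; refcounts: pp0:2 pp1:2 pp2:2
Op 2: write(P1, v0, 111). refcount(pp0)=2>1 -> COPY to pp3. 4 ppages; refcounts: pp0:1 pp1:2 pp2:2 pp3:1
Op 3: write(P1, v0, 147). refcount(pp3)=1 -> write in place. 4 ppages; refcounts: pp0:1 pp1:2 pp2:2 pp3:1
Op 4: write(P0, v1, 160). refcount(pp1)=2>1 -> COPY to pp4. 5 ppages; refcounts: pp0:1 pp1:1 pp2:2 pp3:1 pp4:1
Op 5: read(P1, v1) -> 44. No state change.
Op 6: write(P0, v2, 138). refcount(pp2)=2>1 -> COPY to pp5. 6 ppages; refcounts: pp0:1 pp1:1 pp2:1 pp3:1 pp4:1 pp5:1
Op 7: write(P0, v0, 139). refcount(pp0)=1 -> write in place. 6 ppages; refcounts: pp0:1 pp1:1 pp2:1 pp3:1 pp4:1 pp5:1
Op 8: write(P0, v0, 141). refcount(pp0)=1 -> write in place. 6 ppages; refcounts: pp0:1 pp1:1 pp2:1 pp3:1 pp4:1 pp5:1
P0: v1 -> pp4 = 160
P1: v1 -> pp1 = 44

Answer: 160 44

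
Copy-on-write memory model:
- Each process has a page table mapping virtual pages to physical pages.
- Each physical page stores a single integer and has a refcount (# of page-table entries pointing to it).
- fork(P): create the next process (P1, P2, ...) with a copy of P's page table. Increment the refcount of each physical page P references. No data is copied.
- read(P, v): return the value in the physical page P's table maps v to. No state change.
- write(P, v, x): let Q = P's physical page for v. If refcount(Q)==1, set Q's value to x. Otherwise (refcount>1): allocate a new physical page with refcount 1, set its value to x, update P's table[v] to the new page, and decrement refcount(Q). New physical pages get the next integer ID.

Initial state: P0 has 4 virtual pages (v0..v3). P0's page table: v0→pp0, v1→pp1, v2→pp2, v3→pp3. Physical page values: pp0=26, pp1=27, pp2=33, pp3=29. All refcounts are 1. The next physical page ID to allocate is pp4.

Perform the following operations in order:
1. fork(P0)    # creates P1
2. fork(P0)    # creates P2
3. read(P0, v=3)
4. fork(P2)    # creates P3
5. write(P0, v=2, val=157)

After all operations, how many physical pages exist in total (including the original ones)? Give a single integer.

Answer: 5

Derivation:
Op 1: fork(P0) -> P1. 4 ppages; refcounts: pp0:2 pp1:2 pp2:2 pp3:2
Op 2: fork(P0) -> P2. 4 ppages; refcounts: pp0:3 pp1:3 pp2:3 pp3:3
Op 3: read(P0, v3) -> 29. No state change.
Op 4: fork(P2) -> P3. 4 ppages; refcounts: pp0:4 pp1:4 pp2:4 pp3:4
Op 5: write(P0, v2, 157). refcount(pp2)=4>1 -> COPY to pp4. 5 ppages; refcounts: pp0:4 pp1:4 pp2:3 pp3:4 pp4:1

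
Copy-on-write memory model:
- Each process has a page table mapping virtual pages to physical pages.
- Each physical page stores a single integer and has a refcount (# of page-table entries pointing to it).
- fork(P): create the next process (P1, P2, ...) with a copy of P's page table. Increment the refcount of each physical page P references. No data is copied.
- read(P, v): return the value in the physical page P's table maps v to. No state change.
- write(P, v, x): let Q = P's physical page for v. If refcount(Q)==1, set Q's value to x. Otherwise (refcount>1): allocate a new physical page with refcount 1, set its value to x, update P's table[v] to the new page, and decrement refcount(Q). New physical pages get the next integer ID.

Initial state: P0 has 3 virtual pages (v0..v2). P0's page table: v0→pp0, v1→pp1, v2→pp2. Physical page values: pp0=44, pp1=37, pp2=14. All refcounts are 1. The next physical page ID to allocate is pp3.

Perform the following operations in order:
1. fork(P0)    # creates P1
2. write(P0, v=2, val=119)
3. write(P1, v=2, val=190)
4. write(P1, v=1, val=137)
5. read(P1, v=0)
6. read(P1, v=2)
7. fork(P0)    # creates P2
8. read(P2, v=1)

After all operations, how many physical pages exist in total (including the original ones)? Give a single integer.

Op 1: fork(P0) -> P1. 3 ppages; refcounts: pp0:2 pp1:2 pp2:2
Op 2: write(P0, v2, 119). refcount(pp2)=2>1 -> COPY to pp3. 4 ppages; refcounts: pp0:2 pp1:2 pp2:1 pp3:1
Op 3: write(P1, v2, 190). refcount(pp2)=1 -> write in place. 4 ppages; refcounts: pp0:2 pp1:2 pp2:1 pp3:1
Op 4: write(P1, v1, 137). refcount(pp1)=2>1 -> COPY to pp4. 5 ppages; refcounts: pp0:2 pp1:1 pp2:1 pp3:1 pp4:1
Op 5: read(P1, v0) -> 44. No state change.
Op 6: read(P1, v2) -> 190. No state change.
Op 7: fork(P0) -> P2. 5 ppages; refcounts: pp0:3 pp1:2 pp2:1 pp3:2 pp4:1
Op 8: read(P2, v1) -> 37. No state change.

Answer: 5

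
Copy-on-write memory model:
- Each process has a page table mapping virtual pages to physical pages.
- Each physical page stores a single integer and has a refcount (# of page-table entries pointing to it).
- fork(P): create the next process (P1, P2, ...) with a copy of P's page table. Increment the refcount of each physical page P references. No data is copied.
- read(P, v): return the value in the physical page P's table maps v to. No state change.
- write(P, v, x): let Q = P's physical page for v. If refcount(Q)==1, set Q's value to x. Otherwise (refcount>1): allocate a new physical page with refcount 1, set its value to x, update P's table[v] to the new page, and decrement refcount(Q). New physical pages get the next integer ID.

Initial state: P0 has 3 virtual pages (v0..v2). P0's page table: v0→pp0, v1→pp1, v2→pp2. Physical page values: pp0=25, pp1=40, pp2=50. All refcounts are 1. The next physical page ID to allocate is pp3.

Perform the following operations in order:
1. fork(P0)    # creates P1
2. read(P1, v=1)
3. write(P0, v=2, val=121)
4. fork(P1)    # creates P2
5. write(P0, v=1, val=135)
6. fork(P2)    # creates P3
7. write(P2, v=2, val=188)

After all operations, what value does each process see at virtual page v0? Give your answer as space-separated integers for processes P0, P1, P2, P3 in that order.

Answer: 25 25 25 25

Derivation:
Op 1: fork(P0) -> P1. 3 ppages; refcounts: pp0:2 pp1:2 pp2:2
Op 2: read(P1, v1) -> 40. No state change.
Op 3: write(P0, v2, 121). refcount(pp2)=2>1 -> COPY to pp3. 4 ppages; refcounts: pp0:2 pp1:2 pp2:1 pp3:1
Op 4: fork(P1) -> P2. 4 ppages; refcounts: pp0:3 pp1:3 pp2:2 pp3:1
Op 5: write(P0, v1, 135). refcount(pp1)=3>1 -> COPY to pp4. 5 ppages; refcounts: pp0:3 pp1:2 pp2:2 pp3:1 pp4:1
Op 6: fork(P2) -> P3. 5 ppages; refcounts: pp0:4 pp1:3 pp2:3 pp3:1 pp4:1
Op 7: write(P2, v2, 188). refcount(pp2)=3>1 -> COPY to pp5. 6 ppages; refcounts: pp0:4 pp1:3 pp2:2 pp3:1 pp4:1 pp5:1
P0: v0 -> pp0 = 25
P1: v0 -> pp0 = 25
P2: v0 -> pp0 = 25
P3: v0 -> pp0 = 25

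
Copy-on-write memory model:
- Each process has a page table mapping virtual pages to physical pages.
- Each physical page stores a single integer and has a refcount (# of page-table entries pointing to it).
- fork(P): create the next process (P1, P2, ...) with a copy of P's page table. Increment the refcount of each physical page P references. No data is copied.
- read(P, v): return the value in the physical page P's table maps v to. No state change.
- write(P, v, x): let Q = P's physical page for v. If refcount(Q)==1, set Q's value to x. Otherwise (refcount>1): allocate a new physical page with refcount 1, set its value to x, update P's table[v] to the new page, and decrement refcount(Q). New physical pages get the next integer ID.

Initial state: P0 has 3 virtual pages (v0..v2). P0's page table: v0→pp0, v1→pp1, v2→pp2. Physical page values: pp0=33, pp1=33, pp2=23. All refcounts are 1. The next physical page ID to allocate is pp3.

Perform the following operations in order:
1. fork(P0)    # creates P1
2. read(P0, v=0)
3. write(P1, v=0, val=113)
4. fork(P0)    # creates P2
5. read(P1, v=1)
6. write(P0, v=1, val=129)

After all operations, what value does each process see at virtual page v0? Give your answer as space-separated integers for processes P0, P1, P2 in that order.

Answer: 33 113 33

Derivation:
Op 1: fork(P0) -> P1. 3 ppages; refcounts: pp0:2 pp1:2 pp2:2
Op 2: read(P0, v0) -> 33. No state change.
Op 3: write(P1, v0, 113). refcount(pp0)=2>1 -> COPY to pp3. 4 ppages; refcounts: pp0:1 pp1:2 pp2:2 pp3:1
Op 4: fork(P0) -> P2. 4 ppages; refcounts: pp0:2 pp1:3 pp2:3 pp3:1
Op 5: read(P1, v1) -> 33. No state change.
Op 6: write(P0, v1, 129). refcount(pp1)=3>1 -> COPY to pp4. 5 ppages; refcounts: pp0:2 pp1:2 pp2:3 pp3:1 pp4:1
P0: v0 -> pp0 = 33
P1: v0 -> pp3 = 113
P2: v0 -> pp0 = 33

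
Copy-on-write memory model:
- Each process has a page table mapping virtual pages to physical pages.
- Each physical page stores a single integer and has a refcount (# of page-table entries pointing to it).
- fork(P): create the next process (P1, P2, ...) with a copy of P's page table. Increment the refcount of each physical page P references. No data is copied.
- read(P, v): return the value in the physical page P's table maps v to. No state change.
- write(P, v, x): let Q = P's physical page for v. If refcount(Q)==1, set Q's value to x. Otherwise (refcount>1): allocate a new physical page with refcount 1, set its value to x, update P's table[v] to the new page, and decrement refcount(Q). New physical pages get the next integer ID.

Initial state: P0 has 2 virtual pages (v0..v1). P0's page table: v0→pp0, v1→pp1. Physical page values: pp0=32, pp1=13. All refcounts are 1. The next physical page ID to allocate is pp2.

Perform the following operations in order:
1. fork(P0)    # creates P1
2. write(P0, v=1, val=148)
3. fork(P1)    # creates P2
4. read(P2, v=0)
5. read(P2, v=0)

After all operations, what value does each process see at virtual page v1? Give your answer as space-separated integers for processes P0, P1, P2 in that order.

Answer: 148 13 13

Derivation:
Op 1: fork(P0) -> P1. 2 ppages; refcounts: pp0:2 pp1:2
Op 2: write(P0, v1, 148). refcount(pp1)=2>1 -> COPY to pp2. 3 ppages; refcounts: pp0:2 pp1:1 pp2:1
Op 3: fork(P1) -> P2. 3 ppages; refcounts: pp0:3 pp1:2 pp2:1
Op 4: read(P2, v0) -> 32. No state change.
Op 5: read(P2, v0) -> 32. No state change.
P0: v1 -> pp2 = 148
P1: v1 -> pp1 = 13
P2: v1 -> pp1 = 13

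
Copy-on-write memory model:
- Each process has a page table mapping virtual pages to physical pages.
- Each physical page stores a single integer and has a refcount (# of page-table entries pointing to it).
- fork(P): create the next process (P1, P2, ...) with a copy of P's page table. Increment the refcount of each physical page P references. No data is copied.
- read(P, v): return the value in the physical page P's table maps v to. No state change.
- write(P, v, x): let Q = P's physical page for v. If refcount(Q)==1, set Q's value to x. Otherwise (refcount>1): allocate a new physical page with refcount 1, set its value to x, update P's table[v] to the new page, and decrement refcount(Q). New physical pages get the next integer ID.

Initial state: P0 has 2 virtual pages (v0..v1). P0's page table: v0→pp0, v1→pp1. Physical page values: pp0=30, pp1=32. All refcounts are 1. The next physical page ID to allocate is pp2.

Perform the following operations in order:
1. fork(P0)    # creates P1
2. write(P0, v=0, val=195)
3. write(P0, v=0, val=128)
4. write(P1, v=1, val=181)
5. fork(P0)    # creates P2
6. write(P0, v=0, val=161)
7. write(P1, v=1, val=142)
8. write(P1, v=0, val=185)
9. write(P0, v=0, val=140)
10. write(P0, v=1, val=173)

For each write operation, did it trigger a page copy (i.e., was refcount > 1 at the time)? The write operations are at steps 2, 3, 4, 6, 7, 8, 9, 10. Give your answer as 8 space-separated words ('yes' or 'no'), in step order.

Op 1: fork(P0) -> P1. 2 ppages; refcounts: pp0:2 pp1:2
Op 2: write(P0, v0, 195). refcount(pp0)=2>1 -> COPY to pp2. 3 ppages; refcounts: pp0:1 pp1:2 pp2:1
Op 3: write(P0, v0, 128). refcount(pp2)=1 -> write in place. 3 ppages; refcounts: pp0:1 pp1:2 pp2:1
Op 4: write(P1, v1, 181). refcount(pp1)=2>1 -> COPY to pp3. 4 ppages; refcounts: pp0:1 pp1:1 pp2:1 pp3:1
Op 5: fork(P0) -> P2. 4 ppages; refcounts: pp0:1 pp1:2 pp2:2 pp3:1
Op 6: write(P0, v0, 161). refcount(pp2)=2>1 -> COPY to pp4. 5 ppages; refcounts: pp0:1 pp1:2 pp2:1 pp3:1 pp4:1
Op 7: write(P1, v1, 142). refcount(pp3)=1 -> write in place. 5 ppages; refcounts: pp0:1 pp1:2 pp2:1 pp3:1 pp4:1
Op 8: write(P1, v0, 185). refcount(pp0)=1 -> write in place. 5 ppages; refcounts: pp0:1 pp1:2 pp2:1 pp3:1 pp4:1
Op 9: write(P0, v0, 140). refcount(pp4)=1 -> write in place. 5 ppages; refcounts: pp0:1 pp1:2 pp2:1 pp3:1 pp4:1
Op 10: write(P0, v1, 173). refcount(pp1)=2>1 -> COPY to pp5. 6 ppages; refcounts: pp0:1 pp1:1 pp2:1 pp3:1 pp4:1 pp5:1

yes no yes yes no no no yes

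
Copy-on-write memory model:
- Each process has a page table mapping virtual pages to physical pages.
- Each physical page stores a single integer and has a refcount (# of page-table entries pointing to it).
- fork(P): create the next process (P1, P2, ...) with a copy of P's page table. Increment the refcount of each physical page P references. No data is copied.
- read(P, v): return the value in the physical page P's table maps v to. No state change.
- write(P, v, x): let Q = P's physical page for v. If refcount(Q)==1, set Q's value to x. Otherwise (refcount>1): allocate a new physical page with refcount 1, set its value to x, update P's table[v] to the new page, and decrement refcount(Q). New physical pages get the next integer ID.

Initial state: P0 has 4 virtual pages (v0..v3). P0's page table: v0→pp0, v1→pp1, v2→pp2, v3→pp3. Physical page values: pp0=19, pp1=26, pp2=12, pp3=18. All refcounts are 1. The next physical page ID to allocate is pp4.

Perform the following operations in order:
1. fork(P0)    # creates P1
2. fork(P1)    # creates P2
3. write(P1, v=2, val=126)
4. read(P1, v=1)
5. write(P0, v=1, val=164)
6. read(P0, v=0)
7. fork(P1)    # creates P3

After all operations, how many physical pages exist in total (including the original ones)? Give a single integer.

Op 1: fork(P0) -> P1. 4 ppages; refcounts: pp0:2 pp1:2 pp2:2 pp3:2
Op 2: fork(P1) -> P2. 4 ppages; refcounts: pp0:3 pp1:3 pp2:3 pp3:3
Op 3: write(P1, v2, 126). refcount(pp2)=3>1 -> COPY to pp4. 5 ppages; refcounts: pp0:3 pp1:3 pp2:2 pp3:3 pp4:1
Op 4: read(P1, v1) -> 26. No state change.
Op 5: write(P0, v1, 164). refcount(pp1)=3>1 -> COPY to pp5. 6 ppages; refcounts: pp0:3 pp1:2 pp2:2 pp3:3 pp4:1 pp5:1
Op 6: read(P0, v0) -> 19. No state change.
Op 7: fork(P1) -> P3. 6 ppages; refcounts: pp0:4 pp1:3 pp2:2 pp3:4 pp4:2 pp5:1

Answer: 6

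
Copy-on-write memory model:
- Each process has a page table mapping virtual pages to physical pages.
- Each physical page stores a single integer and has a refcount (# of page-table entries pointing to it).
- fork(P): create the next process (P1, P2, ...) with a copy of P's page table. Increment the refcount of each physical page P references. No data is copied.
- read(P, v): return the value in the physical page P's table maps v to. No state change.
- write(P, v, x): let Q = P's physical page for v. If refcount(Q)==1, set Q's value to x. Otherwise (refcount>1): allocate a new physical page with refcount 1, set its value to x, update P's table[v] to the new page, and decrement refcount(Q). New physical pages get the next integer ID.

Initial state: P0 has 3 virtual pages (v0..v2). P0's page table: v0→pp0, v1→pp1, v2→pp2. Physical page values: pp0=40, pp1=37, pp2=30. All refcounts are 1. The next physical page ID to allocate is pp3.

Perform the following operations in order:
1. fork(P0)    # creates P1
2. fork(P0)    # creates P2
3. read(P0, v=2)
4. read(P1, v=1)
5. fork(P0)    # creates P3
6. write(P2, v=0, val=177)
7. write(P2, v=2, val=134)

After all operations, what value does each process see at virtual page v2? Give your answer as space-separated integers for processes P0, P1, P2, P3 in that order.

Answer: 30 30 134 30

Derivation:
Op 1: fork(P0) -> P1. 3 ppages; refcounts: pp0:2 pp1:2 pp2:2
Op 2: fork(P0) -> P2. 3 ppages; refcounts: pp0:3 pp1:3 pp2:3
Op 3: read(P0, v2) -> 30. No state change.
Op 4: read(P1, v1) -> 37. No state change.
Op 5: fork(P0) -> P3. 3 ppages; refcounts: pp0:4 pp1:4 pp2:4
Op 6: write(P2, v0, 177). refcount(pp0)=4>1 -> COPY to pp3. 4 ppages; refcounts: pp0:3 pp1:4 pp2:4 pp3:1
Op 7: write(P2, v2, 134). refcount(pp2)=4>1 -> COPY to pp4. 5 ppages; refcounts: pp0:3 pp1:4 pp2:3 pp3:1 pp4:1
P0: v2 -> pp2 = 30
P1: v2 -> pp2 = 30
P2: v2 -> pp4 = 134
P3: v2 -> pp2 = 30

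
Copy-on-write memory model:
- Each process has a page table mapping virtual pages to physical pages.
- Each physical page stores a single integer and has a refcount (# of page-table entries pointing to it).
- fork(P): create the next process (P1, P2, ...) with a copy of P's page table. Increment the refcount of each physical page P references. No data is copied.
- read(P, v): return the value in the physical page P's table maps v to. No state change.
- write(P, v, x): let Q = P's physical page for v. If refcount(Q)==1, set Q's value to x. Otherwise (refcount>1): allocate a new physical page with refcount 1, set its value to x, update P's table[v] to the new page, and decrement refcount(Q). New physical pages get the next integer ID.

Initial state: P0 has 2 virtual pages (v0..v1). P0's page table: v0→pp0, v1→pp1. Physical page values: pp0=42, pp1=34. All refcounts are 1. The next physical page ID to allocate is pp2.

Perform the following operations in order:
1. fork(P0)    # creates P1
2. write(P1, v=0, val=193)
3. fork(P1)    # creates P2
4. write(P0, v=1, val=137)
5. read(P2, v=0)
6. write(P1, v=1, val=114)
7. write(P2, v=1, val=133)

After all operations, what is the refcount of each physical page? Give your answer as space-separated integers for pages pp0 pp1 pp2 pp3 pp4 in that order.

Op 1: fork(P0) -> P1. 2 ppages; refcounts: pp0:2 pp1:2
Op 2: write(P1, v0, 193). refcount(pp0)=2>1 -> COPY to pp2. 3 ppages; refcounts: pp0:1 pp1:2 pp2:1
Op 3: fork(P1) -> P2. 3 ppages; refcounts: pp0:1 pp1:3 pp2:2
Op 4: write(P0, v1, 137). refcount(pp1)=3>1 -> COPY to pp3. 4 ppages; refcounts: pp0:1 pp1:2 pp2:2 pp3:1
Op 5: read(P2, v0) -> 193. No state change.
Op 6: write(P1, v1, 114). refcount(pp1)=2>1 -> COPY to pp4. 5 ppages; refcounts: pp0:1 pp1:1 pp2:2 pp3:1 pp4:1
Op 7: write(P2, v1, 133). refcount(pp1)=1 -> write in place. 5 ppages; refcounts: pp0:1 pp1:1 pp2:2 pp3:1 pp4:1

Answer: 1 1 2 1 1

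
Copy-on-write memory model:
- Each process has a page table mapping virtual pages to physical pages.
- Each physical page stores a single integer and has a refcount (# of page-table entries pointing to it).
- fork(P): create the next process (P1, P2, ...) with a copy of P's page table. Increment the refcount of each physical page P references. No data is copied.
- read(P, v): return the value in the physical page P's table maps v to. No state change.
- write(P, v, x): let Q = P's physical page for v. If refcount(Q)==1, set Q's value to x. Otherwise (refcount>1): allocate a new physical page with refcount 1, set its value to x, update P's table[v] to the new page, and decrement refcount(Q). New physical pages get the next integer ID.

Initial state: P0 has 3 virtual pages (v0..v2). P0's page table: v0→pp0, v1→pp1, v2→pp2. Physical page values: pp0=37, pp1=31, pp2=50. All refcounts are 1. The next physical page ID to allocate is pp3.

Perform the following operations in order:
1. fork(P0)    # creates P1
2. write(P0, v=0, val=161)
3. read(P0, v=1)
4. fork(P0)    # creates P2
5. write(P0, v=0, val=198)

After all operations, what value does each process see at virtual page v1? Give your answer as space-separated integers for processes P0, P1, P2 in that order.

Answer: 31 31 31

Derivation:
Op 1: fork(P0) -> P1. 3 ppages; refcounts: pp0:2 pp1:2 pp2:2
Op 2: write(P0, v0, 161). refcount(pp0)=2>1 -> COPY to pp3. 4 ppages; refcounts: pp0:1 pp1:2 pp2:2 pp3:1
Op 3: read(P0, v1) -> 31. No state change.
Op 4: fork(P0) -> P2. 4 ppages; refcounts: pp0:1 pp1:3 pp2:3 pp3:2
Op 5: write(P0, v0, 198). refcount(pp3)=2>1 -> COPY to pp4. 5 ppages; refcounts: pp0:1 pp1:3 pp2:3 pp3:1 pp4:1
P0: v1 -> pp1 = 31
P1: v1 -> pp1 = 31
P2: v1 -> pp1 = 31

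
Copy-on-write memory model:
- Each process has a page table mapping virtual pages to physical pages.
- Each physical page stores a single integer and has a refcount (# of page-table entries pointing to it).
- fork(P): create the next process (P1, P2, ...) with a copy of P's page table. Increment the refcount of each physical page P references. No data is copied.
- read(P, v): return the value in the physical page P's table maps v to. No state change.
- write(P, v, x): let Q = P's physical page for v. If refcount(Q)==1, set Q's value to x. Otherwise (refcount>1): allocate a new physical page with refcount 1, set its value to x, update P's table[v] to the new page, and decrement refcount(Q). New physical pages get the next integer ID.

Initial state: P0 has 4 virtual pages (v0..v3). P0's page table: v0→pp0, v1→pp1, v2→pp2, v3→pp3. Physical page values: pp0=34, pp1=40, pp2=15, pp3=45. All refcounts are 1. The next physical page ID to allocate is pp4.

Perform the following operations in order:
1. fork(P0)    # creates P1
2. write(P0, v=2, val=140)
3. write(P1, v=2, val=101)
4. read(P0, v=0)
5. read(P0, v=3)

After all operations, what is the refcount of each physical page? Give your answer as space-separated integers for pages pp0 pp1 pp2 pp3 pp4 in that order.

Op 1: fork(P0) -> P1. 4 ppages; refcounts: pp0:2 pp1:2 pp2:2 pp3:2
Op 2: write(P0, v2, 140). refcount(pp2)=2>1 -> COPY to pp4. 5 ppages; refcounts: pp0:2 pp1:2 pp2:1 pp3:2 pp4:1
Op 3: write(P1, v2, 101). refcount(pp2)=1 -> write in place. 5 ppages; refcounts: pp0:2 pp1:2 pp2:1 pp3:2 pp4:1
Op 4: read(P0, v0) -> 34. No state change.
Op 5: read(P0, v3) -> 45. No state change.

Answer: 2 2 1 2 1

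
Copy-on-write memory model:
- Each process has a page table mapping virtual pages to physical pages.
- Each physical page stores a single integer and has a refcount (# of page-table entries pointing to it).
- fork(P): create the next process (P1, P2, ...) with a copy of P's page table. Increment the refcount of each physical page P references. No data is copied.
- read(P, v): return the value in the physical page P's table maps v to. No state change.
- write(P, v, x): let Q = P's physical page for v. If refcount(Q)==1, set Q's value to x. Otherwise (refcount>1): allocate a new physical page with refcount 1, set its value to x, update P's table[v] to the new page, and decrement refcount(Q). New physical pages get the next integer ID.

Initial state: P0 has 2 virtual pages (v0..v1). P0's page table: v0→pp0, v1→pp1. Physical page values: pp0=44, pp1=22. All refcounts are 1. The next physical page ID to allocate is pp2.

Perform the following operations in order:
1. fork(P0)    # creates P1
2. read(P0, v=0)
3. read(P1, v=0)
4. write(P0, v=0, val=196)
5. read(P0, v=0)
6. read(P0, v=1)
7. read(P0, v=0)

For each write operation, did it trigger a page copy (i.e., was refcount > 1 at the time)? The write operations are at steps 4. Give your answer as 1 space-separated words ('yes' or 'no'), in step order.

Op 1: fork(P0) -> P1. 2 ppages; refcounts: pp0:2 pp1:2
Op 2: read(P0, v0) -> 44. No state change.
Op 3: read(P1, v0) -> 44. No state change.
Op 4: write(P0, v0, 196). refcount(pp0)=2>1 -> COPY to pp2. 3 ppages; refcounts: pp0:1 pp1:2 pp2:1
Op 5: read(P0, v0) -> 196. No state change.
Op 6: read(P0, v1) -> 22. No state change.
Op 7: read(P0, v0) -> 196. No state change.

yes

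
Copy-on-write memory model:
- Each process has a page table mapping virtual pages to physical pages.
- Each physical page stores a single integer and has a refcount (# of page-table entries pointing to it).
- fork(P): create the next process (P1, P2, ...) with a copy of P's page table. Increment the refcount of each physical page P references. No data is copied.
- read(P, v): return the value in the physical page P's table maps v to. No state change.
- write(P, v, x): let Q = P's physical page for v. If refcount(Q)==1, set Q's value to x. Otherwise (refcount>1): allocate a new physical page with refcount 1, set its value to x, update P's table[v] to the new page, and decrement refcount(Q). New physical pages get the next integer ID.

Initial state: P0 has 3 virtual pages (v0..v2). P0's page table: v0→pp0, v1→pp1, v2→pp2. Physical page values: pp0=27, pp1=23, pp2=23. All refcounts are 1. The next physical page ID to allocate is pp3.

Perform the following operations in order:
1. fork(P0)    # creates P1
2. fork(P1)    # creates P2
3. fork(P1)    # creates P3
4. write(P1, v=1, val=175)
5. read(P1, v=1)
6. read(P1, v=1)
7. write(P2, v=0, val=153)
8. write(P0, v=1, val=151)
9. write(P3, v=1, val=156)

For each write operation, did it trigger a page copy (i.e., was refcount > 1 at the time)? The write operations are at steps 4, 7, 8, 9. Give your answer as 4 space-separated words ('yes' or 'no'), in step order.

Op 1: fork(P0) -> P1. 3 ppages; refcounts: pp0:2 pp1:2 pp2:2
Op 2: fork(P1) -> P2. 3 ppages; refcounts: pp0:3 pp1:3 pp2:3
Op 3: fork(P1) -> P3. 3 ppages; refcounts: pp0:4 pp1:4 pp2:4
Op 4: write(P1, v1, 175). refcount(pp1)=4>1 -> COPY to pp3. 4 ppages; refcounts: pp0:4 pp1:3 pp2:4 pp3:1
Op 5: read(P1, v1) -> 175. No state change.
Op 6: read(P1, v1) -> 175. No state change.
Op 7: write(P2, v0, 153). refcount(pp0)=4>1 -> COPY to pp4. 5 ppages; refcounts: pp0:3 pp1:3 pp2:4 pp3:1 pp4:1
Op 8: write(P0, v1, 151). refcount(pp1)=3>1 -> COPY to pp5. 6 ppages; refcounts: pp0:3 pp1:2 pp2:4 pp3:1 pp4:1 pp5:1
Op 9: write(P3, v1, 156). refcount(pp1)=2>1 -> COPY to pp6. 7 ppages; refcounts: pp0:3 pp1:1 pp2:4 pp3:1 pp4:1 pp5:1 pp6:1

yes yes yes yes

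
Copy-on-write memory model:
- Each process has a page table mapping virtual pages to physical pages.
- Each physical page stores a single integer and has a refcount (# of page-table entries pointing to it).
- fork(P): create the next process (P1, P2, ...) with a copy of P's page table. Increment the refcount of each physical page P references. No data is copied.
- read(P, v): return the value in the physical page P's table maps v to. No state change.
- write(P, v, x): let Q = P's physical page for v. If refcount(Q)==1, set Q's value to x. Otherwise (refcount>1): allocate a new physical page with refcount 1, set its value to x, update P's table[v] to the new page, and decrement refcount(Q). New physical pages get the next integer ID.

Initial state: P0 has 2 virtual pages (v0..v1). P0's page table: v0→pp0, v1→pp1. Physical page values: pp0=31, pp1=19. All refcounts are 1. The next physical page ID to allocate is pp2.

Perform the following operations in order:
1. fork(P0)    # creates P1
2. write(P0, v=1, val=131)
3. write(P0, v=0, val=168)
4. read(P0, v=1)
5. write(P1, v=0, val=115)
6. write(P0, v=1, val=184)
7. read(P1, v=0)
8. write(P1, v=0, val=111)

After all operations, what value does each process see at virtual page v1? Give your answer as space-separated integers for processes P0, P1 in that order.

Answer: 184 19

Derivation:
Op 1: fork(P0) -> P1. 2 ppages; refcounts: pp0:2 pp1:2
Op 2: write(P0, v1, 131). refcount(pp1)=2>1 -> COPY to pp2. 3 ppages; refcounts: pp0:2 pp1:1 pp2:1
Op 3: write(P0, v0, 168). refcount(pp0)=2>1 -> COPY to pp3. 4 ppages; refcounts: pp0:1 pp1:1 pp2:1 pp3:1
Op 4: read(P0, v1) -> 131. No state change.
Op 5: write(P1, v0, 115). refcount(pp0)=1 -> write in place. 4 ppages; refcounts: pp0:1 pp1:1 pp2:1 pp3:1
Op 6: write(P0, v1, 184). refcount(pp2)=1 -> write in place. 4 ppages; refcounts: pp0:1 pp1:1 pp2:1 pp3:1
Op 7: read(P1, v0) -> 115. No state change.
Op 8: write(P1, v0, 111). refcount(pp0)=1 -> write in place. 4 ppages; refcounts: pp0:1 pp1:1 pp2:1 pp3:1
P0: v1 -> pp2 = 184
P1: v1 -> pp1 = 19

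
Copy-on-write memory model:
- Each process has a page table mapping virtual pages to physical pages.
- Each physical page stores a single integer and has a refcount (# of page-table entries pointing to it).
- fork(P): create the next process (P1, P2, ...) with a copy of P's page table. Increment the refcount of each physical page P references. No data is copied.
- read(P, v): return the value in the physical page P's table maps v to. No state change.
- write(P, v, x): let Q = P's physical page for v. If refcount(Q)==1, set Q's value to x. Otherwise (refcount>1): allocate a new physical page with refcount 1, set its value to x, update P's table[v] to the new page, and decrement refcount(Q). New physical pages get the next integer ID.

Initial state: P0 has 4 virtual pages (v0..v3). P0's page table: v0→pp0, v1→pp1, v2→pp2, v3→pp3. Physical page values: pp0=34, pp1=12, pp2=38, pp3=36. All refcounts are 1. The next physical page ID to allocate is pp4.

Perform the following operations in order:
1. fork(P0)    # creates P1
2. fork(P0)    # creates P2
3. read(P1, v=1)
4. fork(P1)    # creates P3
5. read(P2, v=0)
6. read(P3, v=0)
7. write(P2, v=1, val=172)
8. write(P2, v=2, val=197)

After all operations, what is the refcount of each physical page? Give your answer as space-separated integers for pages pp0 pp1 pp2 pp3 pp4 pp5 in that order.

Answer: 4 3 3 4 1 1

Derivation:
Op 1: fork(P0) -> P1. 4 ppages; refcounts: pp0:2 pp1:2 pp2:2 pp3:2
Op 2: fork(P0) -> P2. 4 ppages; refcounts: pp0:3 pp1:3 pp2:3 pp3:3
Op 3: read(P1, v1) -> 12. No state change.
Op 4: fork(P1) -> P3. 4 ppages; refcounts: pp0:4 pp1:4 pp2:4 pp3:4
Op 5: read(P2, v0) -> 34. No state change.
Op 6: read(P3, v0) -> 34. No state change.
Op 7: write(P2, v1, 172). refcount(pp1)=4>1 -> COPY to pp4. 5 ppages; refcounts: pp0:4 pp1:3 pp2:4 pp3:4 pp4:1
Op 8: write(P2, v2, 197). refcount(pp2)=4>1 -> COPY to pp5. 6 ppages; refcounts: pp0:4 pp1:3 pp2:3 pp3:4 pp4:1 pp5:1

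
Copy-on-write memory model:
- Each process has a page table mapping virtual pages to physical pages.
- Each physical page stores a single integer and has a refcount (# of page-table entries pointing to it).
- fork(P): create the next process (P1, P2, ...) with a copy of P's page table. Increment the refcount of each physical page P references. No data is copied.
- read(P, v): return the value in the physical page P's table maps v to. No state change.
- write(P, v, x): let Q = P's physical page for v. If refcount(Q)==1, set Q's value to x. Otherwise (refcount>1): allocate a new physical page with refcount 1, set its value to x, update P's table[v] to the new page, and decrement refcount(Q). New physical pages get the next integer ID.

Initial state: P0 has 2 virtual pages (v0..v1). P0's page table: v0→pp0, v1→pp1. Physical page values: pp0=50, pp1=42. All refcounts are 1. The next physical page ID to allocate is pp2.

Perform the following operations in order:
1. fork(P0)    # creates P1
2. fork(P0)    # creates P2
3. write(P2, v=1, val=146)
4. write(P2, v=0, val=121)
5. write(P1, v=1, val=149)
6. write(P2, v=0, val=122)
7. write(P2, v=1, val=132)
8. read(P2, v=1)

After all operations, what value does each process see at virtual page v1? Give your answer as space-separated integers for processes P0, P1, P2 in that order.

Answer: 42 149 132

Derivation:
Op 1: fork(P0) -> P1. 2 ppages; refcounts: pp0:2 pp1:2
Op 2: fork(P0) -> P2. 2 ppages; refcounts: pp0:3 pp1:3
Op 3: write(P2, v1, 146). refcount(pp1)=3>1 -> COPY to pp2. 3 ppages; refcounts: pp0:3 pp1:2 pp2:1
Op 4: write(P2, v0, 121). refcount(pp0)=3>1 -> COPY to pp3. 4 ppages; refcounts: pp0:2 pp1:2 pp2:1 pp3:1
Op 5: write(P1, v1, 149). refcount(pp1)=2>1 -> COPY to pp4. 5 ppages; refcounts: pp0:2 pp1:1 pp2:1 pp3:1 pp4:1
Op 6: write(P2, v0, 122). refcount(pp3)=1 -> write in place. 5 ppages; refcounts: pp0:2 pp1:1 pp2:1 pp3:1 pp4:1
Op 7: write(P2, v1, 132). refcount(pp2)=1 -> write in place. 5 ppages; refcounts: pp0:2 pp1:1 pp2:1 pp3:1 pp4:1
Op 8: read(P2, v1) -> 132. No state change.
P0: v1 -> pp1 = 42
P1: v1 -> pp4 = 149
P2: v1 -> pp2 = 132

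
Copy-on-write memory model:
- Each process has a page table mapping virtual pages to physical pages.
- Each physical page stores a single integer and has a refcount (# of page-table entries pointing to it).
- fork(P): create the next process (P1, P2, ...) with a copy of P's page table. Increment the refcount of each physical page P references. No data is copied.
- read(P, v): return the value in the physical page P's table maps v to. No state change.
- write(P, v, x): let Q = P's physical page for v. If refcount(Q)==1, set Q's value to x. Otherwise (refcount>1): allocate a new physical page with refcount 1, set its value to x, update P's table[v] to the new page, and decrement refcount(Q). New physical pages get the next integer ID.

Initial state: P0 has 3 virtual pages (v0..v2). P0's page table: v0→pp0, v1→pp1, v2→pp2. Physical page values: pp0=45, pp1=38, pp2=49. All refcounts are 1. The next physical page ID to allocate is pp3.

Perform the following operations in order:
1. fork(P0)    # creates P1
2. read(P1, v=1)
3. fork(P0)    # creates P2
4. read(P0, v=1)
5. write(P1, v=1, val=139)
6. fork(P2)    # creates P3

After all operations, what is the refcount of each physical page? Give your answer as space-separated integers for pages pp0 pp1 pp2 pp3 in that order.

Answer: 4 3 4 1

Derivation:
Op 1: fork(P0) -> P1. 3 ppages; refcounts: pp0:2 pp1:2 pp2:2
Op 2: read(P1, v1) -> 38. No state change.
Op 3: fork(P0) -> P2. 3 ppages; refcounts: pp0:3 pp1:3 pp2:3
Op 4: read(P0, v1) -> 38. No state change.
Op 5: write(P1, v1, 139). refcount(pp1)=3>1 -> COPY to pp3. 4 ppages; refcounts: pp0:3 pp1:2 pp2:3 pp3:1
Op 6: fork(P2) -> P3. 4 ppages; refcounts: pp0:4 pp1:3 pp2:4 pp3:1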